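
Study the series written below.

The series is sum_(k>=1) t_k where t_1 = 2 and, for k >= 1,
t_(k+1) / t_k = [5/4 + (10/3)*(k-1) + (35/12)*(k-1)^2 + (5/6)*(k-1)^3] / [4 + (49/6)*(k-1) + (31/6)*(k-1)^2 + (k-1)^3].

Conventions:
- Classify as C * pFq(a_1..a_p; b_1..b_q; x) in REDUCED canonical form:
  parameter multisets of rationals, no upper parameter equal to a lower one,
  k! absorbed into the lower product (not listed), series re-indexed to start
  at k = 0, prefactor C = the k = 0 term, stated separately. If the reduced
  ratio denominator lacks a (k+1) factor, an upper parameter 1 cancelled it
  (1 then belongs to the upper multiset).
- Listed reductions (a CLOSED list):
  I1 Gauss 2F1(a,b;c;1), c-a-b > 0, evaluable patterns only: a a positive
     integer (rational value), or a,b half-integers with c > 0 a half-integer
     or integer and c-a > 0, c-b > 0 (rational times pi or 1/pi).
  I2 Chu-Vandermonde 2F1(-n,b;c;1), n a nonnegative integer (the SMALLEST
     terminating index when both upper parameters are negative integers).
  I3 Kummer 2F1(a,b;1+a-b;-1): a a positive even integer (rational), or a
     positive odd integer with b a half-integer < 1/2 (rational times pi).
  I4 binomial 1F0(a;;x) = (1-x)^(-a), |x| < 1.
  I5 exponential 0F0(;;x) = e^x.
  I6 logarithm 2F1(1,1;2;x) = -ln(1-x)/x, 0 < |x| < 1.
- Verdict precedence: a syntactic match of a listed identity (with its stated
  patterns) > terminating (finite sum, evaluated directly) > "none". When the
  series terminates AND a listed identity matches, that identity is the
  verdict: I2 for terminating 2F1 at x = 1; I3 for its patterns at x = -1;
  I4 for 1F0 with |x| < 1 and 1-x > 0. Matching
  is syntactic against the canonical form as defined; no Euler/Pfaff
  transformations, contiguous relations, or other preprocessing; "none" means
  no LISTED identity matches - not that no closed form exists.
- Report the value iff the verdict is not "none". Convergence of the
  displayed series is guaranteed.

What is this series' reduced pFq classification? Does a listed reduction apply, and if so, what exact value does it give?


Structural cue: t_0 = 2 here, and the ratio is unreduced: k + 3/2 divides both sides (C = 2).
Term ratio: r(k) = (5/6) * (k+1) (k+1) / [(k+8/3) (k+1)] - rational in k. x = (5/6); t_0 = 2; negate the roots.

Prefactor 2, argument 5/6: 2F1 with upper {1, 1} over lower {8/3}. Verdict: none - this 2F1 at x = 5/6 matches no listed pattern, and upper {1, 1} holds no stopper.


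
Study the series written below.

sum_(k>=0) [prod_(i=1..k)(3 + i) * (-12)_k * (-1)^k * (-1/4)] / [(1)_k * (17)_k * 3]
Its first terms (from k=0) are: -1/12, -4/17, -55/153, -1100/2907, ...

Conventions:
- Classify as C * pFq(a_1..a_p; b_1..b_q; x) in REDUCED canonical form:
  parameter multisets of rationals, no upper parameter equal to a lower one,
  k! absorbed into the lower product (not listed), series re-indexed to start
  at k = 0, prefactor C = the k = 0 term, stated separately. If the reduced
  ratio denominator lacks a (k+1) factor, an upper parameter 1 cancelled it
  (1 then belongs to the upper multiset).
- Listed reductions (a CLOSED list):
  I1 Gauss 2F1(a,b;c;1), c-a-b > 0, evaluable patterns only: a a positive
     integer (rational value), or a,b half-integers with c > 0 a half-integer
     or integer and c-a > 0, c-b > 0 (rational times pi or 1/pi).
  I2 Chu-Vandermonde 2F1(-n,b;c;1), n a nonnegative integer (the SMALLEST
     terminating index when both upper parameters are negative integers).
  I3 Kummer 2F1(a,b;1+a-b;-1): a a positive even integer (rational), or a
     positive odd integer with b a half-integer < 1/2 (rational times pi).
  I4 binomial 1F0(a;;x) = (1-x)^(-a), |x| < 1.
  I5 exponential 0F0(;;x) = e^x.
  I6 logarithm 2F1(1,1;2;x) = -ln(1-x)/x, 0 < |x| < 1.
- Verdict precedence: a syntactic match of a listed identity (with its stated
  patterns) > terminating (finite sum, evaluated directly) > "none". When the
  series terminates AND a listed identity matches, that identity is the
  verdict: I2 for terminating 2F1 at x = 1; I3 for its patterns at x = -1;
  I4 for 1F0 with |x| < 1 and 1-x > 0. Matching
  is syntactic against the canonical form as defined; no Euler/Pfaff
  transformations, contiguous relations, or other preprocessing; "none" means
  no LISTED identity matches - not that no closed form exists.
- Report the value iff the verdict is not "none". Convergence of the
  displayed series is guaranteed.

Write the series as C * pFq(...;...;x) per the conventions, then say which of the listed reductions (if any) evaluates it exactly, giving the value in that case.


Key step: with t_0 = -1/12, (1)_k (C = -1/12) is k! itself.
Ratio: r(k) = (-1) * (k-12) (k+4) / [(k+17) (k+1)] - rational; roots negated = parameters, x = (-1), C = -1/12.

This is -1/12 * 2F1(-12, 4; 17; -1) in reduced canonical form. Verdict: the Kummer evaluation I3 matches (x = -1; c = 17 equals 1+a-b for upper {-12, 4}: listed pattern). Exact value: -5/3.


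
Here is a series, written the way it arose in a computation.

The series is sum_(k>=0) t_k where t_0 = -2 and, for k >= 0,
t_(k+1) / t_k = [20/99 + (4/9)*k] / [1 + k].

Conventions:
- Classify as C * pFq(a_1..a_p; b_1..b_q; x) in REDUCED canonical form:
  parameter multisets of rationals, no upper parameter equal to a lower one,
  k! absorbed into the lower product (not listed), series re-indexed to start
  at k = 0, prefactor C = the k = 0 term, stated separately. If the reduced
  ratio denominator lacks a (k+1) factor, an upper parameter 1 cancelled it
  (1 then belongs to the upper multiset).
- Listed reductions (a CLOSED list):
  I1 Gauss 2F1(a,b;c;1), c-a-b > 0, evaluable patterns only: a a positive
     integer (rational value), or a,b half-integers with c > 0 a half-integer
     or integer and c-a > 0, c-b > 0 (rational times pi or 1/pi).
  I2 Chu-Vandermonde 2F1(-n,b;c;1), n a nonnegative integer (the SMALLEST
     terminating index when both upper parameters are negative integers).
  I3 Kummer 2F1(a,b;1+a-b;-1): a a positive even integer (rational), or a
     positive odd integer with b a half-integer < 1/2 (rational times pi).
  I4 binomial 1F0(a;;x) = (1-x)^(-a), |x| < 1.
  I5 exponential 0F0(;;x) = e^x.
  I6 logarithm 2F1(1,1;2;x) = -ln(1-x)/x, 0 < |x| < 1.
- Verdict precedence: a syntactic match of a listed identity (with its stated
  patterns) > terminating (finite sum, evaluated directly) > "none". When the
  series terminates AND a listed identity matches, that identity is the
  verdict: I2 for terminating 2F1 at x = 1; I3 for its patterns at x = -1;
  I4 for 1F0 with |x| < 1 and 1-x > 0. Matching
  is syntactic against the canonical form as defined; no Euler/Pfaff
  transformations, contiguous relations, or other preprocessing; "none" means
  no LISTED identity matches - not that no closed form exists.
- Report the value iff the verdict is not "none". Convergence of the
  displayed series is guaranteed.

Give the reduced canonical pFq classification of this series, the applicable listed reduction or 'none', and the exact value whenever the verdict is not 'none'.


Key step: t_0 = -2 here, and roots of the ratio polynomials (prefactor -2) are the negated parameters.
Term ratio: r(k) = (4/9) * (k+5/11) / [(k+1)] - rational; roots negated = parameters, x = (4/9), C = -2.

At argument 4/9: a 1F0 with upper {5/11}, lower {-}, scaled by C = -2. Verdict at x = 4/9: the binomial series (I4) matches (the 1F0 binomial series: exponent -5/11, x = 4/9). Value: (-2) * (5/9)^(-5/11).


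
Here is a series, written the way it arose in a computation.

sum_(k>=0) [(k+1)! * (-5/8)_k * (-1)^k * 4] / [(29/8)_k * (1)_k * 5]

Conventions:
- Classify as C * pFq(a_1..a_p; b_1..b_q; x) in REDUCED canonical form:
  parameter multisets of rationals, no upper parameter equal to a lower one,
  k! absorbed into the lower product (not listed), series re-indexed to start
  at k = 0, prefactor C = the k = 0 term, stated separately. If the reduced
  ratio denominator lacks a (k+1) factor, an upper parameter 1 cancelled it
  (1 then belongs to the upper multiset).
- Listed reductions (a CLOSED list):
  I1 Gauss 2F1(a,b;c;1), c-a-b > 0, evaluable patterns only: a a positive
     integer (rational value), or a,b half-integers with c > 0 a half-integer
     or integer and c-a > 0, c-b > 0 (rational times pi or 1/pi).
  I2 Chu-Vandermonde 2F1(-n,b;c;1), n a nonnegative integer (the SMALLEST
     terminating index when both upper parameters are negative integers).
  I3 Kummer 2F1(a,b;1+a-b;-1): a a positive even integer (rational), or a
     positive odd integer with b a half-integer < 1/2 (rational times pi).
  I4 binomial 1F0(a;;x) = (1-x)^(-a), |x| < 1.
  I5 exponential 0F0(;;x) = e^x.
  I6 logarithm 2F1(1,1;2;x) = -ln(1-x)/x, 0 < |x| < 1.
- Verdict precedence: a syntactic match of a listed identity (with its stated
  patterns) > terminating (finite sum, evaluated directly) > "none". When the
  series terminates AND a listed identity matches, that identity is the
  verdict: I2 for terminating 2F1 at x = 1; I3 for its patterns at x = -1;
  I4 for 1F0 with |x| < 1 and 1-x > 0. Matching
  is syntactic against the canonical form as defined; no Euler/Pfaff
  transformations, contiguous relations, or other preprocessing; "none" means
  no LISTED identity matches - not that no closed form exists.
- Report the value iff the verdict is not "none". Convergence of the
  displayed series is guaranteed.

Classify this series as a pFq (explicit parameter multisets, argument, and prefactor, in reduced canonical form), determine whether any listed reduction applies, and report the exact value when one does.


With C = 4/5: the canonical form is 2F1(-5/8, 2; 29/8; -1). Verdict: the Kummer evaluation I3 fires (x = -1; c = 29/8 equals 1+a-b for upper {-5/8, 2}: listed pattern). Its exact value is 21/20.

First insight: t_0 being 4/5, the constant factors (prefactor 4/5) combine into one prefactor.
Consecutive-term ratio: r(k) = (-1) * (k-5/8) (k+2) / [(k+29/8) (k+1)] - rational; roots negated = parameters, x = (-1), C = 4/5.


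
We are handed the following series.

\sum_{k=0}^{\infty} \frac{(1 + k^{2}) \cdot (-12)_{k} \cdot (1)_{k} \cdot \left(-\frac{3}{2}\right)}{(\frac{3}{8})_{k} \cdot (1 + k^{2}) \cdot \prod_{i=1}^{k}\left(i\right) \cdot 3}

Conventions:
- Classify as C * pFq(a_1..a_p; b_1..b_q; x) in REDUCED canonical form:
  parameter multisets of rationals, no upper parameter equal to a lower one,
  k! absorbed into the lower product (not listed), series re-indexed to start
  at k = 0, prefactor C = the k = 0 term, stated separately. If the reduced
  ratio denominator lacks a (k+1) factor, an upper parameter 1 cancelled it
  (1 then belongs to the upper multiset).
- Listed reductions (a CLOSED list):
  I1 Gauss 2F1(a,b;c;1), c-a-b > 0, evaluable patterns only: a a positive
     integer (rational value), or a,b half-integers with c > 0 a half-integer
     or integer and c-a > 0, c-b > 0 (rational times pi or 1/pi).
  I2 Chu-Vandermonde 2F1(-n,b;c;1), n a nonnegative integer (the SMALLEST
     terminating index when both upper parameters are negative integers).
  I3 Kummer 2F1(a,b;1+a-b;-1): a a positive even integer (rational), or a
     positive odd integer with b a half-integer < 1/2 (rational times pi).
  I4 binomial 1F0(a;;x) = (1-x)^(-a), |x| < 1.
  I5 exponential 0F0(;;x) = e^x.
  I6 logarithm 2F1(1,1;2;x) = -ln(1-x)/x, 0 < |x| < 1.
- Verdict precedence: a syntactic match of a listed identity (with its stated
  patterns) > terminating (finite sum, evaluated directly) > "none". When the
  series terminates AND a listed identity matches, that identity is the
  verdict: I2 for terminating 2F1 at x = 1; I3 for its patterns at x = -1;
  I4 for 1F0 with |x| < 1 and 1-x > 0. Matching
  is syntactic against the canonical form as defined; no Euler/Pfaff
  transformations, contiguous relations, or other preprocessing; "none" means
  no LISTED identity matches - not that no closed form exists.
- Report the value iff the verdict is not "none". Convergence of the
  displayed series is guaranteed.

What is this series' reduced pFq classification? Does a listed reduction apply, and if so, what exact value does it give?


x = 1 here; the reduced form reads 2F1, upper {-12, 1}, lower {\frac{3}{8}}, C = -\frac{1}{2}. Verdict: Vandermonde's identity (I2) fires (terminating 2F1 at x = 1 with n = 12, b = 1, c = \frac{3}{8}). Its exact value is \frac{5}{182}.

Key observation: from the first term -\frac{1}{2}: the product of the first k integers (C = -1/2) is k!.
Step ratio: r(k) = 1 * (k-12) (k+1) / [(k+\frac{3}{8}) (k+1)] - rational in k, leading ratio 1; with t_0 = -\frac{1}{2}, classification follows.


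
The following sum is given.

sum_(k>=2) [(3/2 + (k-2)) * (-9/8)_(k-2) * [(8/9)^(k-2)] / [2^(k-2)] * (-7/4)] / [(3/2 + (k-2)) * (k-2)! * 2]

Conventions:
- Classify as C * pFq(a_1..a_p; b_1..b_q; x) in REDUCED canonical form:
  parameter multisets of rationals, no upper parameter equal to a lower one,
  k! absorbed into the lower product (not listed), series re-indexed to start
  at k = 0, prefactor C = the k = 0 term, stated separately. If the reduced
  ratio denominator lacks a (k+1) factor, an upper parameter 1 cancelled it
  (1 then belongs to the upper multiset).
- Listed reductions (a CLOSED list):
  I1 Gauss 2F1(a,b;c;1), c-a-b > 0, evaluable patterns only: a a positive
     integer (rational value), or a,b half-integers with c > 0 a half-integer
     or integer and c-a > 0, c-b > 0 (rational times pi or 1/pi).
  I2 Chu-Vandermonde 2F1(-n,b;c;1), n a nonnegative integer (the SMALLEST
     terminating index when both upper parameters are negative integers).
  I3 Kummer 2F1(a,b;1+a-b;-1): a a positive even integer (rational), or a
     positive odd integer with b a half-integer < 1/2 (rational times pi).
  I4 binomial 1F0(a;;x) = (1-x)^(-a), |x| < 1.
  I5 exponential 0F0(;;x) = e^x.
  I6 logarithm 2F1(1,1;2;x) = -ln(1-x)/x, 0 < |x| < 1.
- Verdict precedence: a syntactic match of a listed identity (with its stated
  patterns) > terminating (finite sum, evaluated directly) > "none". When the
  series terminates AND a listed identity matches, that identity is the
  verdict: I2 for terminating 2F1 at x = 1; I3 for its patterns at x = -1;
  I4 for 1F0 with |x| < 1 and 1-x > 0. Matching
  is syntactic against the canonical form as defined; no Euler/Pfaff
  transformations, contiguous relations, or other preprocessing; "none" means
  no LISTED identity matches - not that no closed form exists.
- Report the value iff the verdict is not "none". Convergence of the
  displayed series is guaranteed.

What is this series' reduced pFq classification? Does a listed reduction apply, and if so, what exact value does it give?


Reduced: x = 4/9, 1F0, upper = {-9/8}, lower = {-}, C = -7/8. Verdict (x = 4/9): the I4 binomial reduction applies (the 1F0 binomial series: exponent 9/8, x = 4/9). Sum: (-7/8) * (5/9)^(9/8).

Key observation: t_0 being -7/8, the constant factors (C = -7/8, x = 4/9) combine into one prefactor.
Ratio: r(k) = (4/9) * (k-9/8) / [(k+1)] ; factor over Q: parameters, x = (4/9), and C = -7/8.


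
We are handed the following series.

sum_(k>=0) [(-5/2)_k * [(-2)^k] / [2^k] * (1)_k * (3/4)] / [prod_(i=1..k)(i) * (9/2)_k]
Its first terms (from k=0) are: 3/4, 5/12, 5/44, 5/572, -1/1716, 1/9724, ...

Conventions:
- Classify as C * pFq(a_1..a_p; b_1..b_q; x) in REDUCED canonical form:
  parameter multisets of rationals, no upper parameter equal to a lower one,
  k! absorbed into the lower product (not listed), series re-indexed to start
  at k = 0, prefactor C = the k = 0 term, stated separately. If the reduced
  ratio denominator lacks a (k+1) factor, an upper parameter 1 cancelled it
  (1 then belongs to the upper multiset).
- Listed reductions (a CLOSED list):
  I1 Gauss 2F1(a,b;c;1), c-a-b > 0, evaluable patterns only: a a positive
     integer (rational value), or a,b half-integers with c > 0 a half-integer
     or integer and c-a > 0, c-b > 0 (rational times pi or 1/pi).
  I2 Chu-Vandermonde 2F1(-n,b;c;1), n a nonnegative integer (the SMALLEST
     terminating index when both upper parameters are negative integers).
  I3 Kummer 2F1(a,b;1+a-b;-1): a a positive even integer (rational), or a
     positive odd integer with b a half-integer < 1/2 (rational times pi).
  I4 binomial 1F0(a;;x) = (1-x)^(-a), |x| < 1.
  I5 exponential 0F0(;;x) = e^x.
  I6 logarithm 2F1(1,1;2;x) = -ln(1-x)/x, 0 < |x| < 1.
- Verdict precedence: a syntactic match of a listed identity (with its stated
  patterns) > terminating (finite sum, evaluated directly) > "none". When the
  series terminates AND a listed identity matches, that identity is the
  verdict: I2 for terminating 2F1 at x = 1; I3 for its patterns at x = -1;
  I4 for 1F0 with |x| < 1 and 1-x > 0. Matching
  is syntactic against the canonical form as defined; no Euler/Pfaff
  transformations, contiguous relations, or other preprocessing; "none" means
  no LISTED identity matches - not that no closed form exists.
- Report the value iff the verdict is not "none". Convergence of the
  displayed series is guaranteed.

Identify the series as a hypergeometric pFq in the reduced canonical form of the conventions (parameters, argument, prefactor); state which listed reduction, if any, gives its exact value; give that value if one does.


With C = 3/4: the canonical form is 2F1(-5/2, 1; 9/2; -1). Verdict: Kummer's theorem (I3) matches (x = -1; c = 9/2 equals 1+a-b for upper {-5/2, 1}: listed pattern). Hence: (105/256) * pi.

The tell: t_0 = 3/4 here, and the product of the first k integers (C = 3/4) is k!.
Consecutive-term ratio: r(k) = (-1) * (k-5/2) (k+1) / [(k+9/2) (k+1)] ; factor over Q: parameters, x = (-1), and C = 3/4.


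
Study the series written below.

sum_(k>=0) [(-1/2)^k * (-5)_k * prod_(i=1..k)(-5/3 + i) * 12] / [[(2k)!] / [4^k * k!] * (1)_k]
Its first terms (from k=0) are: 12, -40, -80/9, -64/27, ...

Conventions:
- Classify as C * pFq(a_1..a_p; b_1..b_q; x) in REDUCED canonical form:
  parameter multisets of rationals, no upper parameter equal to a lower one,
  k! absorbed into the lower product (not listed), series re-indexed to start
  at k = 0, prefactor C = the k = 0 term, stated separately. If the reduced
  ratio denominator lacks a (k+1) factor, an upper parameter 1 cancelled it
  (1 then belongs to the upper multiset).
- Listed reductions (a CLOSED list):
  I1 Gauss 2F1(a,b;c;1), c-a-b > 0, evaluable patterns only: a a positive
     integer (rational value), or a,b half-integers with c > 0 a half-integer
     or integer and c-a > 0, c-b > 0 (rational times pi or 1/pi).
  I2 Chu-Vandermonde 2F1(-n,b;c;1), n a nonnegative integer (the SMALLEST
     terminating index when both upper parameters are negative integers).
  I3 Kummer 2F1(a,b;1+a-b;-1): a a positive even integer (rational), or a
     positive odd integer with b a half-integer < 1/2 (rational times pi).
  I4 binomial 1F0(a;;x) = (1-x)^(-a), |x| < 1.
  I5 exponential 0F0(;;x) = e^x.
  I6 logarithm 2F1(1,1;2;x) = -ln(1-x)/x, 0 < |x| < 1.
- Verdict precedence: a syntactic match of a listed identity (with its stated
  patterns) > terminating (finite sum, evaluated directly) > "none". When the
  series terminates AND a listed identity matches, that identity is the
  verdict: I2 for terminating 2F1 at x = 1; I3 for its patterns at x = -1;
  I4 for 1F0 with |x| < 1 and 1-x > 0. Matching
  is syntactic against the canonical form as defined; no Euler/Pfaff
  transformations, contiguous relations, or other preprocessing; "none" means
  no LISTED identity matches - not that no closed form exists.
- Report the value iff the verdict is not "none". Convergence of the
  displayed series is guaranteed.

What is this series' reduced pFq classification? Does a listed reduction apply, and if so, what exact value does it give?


Classification (C = 12): 2F1 with upper {-5, -2/3}, lower {1/2}, argument x = -1/2. Verdict: terminating at k = 5: the factor (-5)_k kills every later term; summing the 6 survivors is exact. Exact value: -86788/2187.

First insight: t_0 = 12 here, and (1)_k (prefactor 12) is k! itself.
Ratio: r(k) = (-1/2) * (k-5) (k-2/3) / [(k+1/2) (k+1)] - poly over poly, x = (-1/2) from leading terms; C = 12 at k = 0.


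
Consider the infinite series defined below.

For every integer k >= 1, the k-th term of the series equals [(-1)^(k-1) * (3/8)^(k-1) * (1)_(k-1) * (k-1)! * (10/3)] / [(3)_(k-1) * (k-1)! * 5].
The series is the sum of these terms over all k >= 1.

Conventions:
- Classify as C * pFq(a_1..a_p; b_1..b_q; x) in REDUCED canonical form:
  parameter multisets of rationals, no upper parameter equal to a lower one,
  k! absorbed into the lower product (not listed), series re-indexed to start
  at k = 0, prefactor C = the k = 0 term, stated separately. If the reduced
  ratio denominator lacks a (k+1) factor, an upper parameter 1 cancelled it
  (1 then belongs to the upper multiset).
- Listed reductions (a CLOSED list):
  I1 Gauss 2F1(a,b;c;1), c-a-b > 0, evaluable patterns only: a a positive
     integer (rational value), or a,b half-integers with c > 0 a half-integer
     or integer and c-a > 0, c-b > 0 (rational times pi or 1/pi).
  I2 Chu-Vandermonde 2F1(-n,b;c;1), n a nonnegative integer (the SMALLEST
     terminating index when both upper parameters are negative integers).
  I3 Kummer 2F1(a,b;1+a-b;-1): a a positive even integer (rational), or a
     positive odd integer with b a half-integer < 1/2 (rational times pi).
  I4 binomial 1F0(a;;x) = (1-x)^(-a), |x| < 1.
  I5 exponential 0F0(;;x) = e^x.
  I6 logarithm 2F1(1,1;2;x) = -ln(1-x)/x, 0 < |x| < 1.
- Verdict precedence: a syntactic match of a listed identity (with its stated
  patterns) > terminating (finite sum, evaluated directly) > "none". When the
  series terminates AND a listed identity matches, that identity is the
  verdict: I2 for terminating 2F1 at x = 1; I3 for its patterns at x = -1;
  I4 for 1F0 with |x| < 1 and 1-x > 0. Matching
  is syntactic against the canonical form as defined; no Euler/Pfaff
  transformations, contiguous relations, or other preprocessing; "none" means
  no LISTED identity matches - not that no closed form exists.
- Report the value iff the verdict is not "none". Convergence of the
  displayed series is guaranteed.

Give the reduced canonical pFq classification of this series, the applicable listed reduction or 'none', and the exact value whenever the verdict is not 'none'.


At argument -3/8: a 2F1 with upper {1, 1}, lower {3}, scaled by C = 2/3. Verdict: none. A 2F1 with upper {1, 1} fits none of I1-I6 at x = -3/8; the sum runs forever.

First insight: with t_0 = 2/3, the (-1)^k factor (C = 2/3) folds into the argument's sign.
Consecutive-term ratio: r(k) = (-3/8) * (k+1) (k+1) / [(k+3) (k+1)] - rational in k, leading ratio (-3/8); with t_0 = 2/3, classification follows.


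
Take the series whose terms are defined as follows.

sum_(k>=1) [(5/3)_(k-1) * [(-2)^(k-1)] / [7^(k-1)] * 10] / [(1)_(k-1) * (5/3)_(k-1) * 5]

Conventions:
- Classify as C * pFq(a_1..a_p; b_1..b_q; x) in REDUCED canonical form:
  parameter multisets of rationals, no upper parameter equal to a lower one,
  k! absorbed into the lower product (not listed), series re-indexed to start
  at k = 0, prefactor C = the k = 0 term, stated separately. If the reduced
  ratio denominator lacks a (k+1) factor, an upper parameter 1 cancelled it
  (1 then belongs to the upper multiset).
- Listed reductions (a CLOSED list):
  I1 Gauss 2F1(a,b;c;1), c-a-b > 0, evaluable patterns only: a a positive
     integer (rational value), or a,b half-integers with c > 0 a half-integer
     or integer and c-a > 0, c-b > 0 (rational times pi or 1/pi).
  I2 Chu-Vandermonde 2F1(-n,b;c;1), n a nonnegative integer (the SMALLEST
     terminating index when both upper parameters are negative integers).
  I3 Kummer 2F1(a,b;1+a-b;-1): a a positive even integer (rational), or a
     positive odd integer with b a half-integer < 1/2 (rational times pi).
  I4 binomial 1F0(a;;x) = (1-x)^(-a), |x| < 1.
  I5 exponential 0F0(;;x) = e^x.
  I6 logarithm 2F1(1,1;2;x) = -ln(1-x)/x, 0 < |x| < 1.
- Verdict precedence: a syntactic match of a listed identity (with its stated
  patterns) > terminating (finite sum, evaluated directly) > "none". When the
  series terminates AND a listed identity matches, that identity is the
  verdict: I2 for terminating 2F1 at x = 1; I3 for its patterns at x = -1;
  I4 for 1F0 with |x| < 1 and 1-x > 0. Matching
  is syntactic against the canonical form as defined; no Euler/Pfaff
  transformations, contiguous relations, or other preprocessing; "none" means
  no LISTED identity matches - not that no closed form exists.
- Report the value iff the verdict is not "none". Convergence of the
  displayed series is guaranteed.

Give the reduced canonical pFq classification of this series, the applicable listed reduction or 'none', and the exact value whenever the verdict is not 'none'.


Classification (C = 2): 0F0 with upper {-}, lower {-}, argument x = -2/7. Verdict (x = -2/7): the I5 exponential reduction applies (the 0F0 exponential series at x = -2/7). Value: 2 * e^(-2/7).

Key observation: t_0 = 2 here, and the parameter 5/3 appears in both the upper and lower lists and cancels.
Ratio: r(k) = (-2/7) * 1 / [(k+1)] - rational in k, leading ratio (-2/7); with t_0 = 2, classification follows.


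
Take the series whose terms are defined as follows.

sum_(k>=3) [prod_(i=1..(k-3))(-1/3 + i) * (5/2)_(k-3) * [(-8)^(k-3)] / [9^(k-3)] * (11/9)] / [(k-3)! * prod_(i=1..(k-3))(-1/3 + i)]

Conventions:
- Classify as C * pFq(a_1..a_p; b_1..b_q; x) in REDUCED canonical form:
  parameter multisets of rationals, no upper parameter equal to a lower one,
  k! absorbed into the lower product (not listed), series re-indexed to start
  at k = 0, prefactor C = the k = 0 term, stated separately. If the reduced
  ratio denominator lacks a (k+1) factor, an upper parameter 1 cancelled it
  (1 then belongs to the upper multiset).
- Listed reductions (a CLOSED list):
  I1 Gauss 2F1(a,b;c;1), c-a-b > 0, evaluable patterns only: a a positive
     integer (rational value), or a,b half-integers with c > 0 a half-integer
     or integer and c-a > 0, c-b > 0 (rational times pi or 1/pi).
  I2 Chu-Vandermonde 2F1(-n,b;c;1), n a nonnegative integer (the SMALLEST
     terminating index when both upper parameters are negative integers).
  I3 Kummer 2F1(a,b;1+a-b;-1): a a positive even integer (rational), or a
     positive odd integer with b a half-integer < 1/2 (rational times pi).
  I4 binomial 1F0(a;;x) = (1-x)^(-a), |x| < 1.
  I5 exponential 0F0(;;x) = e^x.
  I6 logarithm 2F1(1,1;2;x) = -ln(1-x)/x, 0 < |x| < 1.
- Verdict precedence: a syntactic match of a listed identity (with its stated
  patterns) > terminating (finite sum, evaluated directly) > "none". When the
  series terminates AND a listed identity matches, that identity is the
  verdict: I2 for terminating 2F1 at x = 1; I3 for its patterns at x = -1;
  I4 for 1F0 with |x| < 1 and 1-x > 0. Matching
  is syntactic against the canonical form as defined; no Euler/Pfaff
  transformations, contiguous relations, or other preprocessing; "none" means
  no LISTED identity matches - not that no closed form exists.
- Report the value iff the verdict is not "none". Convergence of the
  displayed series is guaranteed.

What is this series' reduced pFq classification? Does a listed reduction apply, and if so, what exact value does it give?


Classification (C = 11/9): 1F0 with upper {5/2}, lower {-}, argument x = -8/9. Verdict: binomial (I4) applies (the 1F0 binomial series: exponent -5/2, x = -8/9). Value: (11/9) * (17/9)^(-5/2).

Key step: t_0 being 11/9, the parameter 2/3 appears in both the upper and lower lists and cancels.
Consecutive-term ratio: r(k) = (-8/9) * (k+5/2) / [(k+1)] - rational; roots negated = parameters, x = (-8/9), C = 11/9.


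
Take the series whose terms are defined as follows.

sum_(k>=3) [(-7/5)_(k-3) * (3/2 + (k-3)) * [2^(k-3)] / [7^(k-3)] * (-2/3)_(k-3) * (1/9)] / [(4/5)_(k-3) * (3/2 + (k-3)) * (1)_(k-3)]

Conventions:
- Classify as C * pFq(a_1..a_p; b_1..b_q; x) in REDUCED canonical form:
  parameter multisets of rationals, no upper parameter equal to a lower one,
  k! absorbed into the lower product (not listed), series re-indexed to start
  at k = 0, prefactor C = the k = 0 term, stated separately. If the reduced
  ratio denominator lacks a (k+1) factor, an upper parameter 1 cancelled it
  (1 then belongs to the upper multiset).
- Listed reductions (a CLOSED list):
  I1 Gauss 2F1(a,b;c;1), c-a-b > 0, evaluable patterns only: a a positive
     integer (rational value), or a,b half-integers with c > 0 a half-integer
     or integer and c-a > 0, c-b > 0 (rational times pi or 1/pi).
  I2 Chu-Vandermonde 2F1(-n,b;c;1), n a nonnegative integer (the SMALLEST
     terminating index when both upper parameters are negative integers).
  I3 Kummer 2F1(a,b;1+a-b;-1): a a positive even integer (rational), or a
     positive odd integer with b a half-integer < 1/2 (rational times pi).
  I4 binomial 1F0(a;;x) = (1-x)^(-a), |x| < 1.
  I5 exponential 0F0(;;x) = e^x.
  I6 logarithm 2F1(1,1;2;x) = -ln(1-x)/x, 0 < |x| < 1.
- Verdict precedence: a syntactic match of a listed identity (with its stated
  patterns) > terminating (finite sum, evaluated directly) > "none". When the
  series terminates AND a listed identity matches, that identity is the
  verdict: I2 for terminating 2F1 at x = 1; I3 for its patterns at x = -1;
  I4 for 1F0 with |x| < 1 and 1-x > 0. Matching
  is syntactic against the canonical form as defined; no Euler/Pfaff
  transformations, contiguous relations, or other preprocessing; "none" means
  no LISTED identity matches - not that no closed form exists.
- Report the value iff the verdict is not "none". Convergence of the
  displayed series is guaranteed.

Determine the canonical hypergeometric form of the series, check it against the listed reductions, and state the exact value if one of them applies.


This is 1/9 * 2F1(-7/5, -2/3; 4/5; 2/7) in reduced canonical form. Verdict: none - this 2F1 at x = 2/7 matches no listed pattern, and upper {-7/5, -2/3} holds no stopper.

First insight: t_0 = 1/9 here, and the two geometric factors (C = 1/9, x = 2/7) combine into one argument.
Term ratio: r(k) = (2/7) * (k-7/5) (k-2/3) / [(k+4/5) (k+1)] ; factor over Q: parameters, x = (2/7), and C = 1/9.


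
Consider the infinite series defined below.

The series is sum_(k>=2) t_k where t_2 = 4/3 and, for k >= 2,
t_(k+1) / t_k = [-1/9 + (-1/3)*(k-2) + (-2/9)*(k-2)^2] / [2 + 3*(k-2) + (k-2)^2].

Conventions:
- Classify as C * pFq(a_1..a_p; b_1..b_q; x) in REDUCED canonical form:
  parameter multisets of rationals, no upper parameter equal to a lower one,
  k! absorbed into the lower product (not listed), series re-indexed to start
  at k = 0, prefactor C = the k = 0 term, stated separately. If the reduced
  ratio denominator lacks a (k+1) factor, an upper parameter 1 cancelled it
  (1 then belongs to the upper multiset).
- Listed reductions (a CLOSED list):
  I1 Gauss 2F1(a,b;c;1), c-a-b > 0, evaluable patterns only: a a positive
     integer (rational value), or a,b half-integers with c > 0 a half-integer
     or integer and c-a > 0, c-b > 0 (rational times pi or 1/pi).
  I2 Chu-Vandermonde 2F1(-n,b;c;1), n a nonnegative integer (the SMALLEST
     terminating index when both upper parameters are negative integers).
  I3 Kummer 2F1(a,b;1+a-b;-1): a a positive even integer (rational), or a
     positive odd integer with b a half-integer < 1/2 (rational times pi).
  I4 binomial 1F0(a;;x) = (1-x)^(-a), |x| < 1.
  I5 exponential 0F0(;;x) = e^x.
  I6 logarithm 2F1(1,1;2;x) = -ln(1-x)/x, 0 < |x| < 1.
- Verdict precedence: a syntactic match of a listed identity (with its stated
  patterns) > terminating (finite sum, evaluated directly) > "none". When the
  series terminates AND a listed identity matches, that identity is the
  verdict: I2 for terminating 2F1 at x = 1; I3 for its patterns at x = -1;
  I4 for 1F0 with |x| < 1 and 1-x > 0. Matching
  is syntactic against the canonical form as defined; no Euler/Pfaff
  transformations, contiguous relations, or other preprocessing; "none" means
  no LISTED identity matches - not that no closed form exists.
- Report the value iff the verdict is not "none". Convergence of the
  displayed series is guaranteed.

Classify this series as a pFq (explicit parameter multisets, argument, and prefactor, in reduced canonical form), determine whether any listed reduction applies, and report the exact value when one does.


Prefactor 4/3, argument -2/9: 2F1 with upper {1/2, 1} over lower {2}. Verdict: none - this 2F1 at x = -2/9 matches no listed pattern, and upper {1/2, 1} holds no stopper.

The tell: x = (-2/9) and factor the ratio over Q (C = 4/3): negated roots = parameters.
Step ratio: r(k) = (-2/9) * (k+1/2) (k+1) / [(k+2) (k+1)] - rational in k, leading ratio (-2/9); with t_0 = 4/3, classification follows.


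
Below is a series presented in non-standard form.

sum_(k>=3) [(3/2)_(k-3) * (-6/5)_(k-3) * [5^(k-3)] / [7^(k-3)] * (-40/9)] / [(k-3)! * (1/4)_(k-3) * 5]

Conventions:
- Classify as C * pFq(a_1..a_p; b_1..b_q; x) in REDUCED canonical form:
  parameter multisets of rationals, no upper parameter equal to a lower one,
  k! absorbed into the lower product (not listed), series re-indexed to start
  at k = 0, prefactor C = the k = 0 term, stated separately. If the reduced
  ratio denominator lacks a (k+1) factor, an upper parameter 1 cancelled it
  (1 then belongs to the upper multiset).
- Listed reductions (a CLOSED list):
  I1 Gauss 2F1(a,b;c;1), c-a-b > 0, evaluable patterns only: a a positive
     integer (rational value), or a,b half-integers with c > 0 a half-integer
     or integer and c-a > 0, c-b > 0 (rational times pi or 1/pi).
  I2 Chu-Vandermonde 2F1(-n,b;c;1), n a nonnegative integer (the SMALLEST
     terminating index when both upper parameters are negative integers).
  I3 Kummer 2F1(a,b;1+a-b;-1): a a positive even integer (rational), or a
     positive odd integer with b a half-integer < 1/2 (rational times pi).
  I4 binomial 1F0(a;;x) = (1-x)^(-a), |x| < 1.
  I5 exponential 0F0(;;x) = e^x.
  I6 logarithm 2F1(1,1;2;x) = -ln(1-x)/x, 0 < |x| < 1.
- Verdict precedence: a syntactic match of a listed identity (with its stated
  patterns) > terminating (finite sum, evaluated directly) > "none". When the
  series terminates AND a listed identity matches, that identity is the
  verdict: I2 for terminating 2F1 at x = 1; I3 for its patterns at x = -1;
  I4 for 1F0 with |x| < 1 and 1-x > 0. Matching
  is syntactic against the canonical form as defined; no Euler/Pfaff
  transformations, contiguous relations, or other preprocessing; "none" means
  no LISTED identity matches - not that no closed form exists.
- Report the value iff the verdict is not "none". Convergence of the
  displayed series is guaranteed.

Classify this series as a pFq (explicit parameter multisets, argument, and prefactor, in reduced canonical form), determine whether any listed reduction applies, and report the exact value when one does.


Prefactor -8/9, argument 5/7: 2F1 with upper {-6/5, 3/2} over lower {1/4}. Verdict: none - at argument 5/7 the multisets {-6/5, 3/2} ; {1/4} match no listed identity.

The tell: with t_0 = -8/9, the two geometric factors (C = -8/9) combine into one argument.
Adjacent-term ratio: r(k) = (5/7) * (k-6/5) (k+3/2) / [(k+1/4) (k+1)] - rational in k, leading ratio (5/7); with t_0 = -8/9, classification follows.


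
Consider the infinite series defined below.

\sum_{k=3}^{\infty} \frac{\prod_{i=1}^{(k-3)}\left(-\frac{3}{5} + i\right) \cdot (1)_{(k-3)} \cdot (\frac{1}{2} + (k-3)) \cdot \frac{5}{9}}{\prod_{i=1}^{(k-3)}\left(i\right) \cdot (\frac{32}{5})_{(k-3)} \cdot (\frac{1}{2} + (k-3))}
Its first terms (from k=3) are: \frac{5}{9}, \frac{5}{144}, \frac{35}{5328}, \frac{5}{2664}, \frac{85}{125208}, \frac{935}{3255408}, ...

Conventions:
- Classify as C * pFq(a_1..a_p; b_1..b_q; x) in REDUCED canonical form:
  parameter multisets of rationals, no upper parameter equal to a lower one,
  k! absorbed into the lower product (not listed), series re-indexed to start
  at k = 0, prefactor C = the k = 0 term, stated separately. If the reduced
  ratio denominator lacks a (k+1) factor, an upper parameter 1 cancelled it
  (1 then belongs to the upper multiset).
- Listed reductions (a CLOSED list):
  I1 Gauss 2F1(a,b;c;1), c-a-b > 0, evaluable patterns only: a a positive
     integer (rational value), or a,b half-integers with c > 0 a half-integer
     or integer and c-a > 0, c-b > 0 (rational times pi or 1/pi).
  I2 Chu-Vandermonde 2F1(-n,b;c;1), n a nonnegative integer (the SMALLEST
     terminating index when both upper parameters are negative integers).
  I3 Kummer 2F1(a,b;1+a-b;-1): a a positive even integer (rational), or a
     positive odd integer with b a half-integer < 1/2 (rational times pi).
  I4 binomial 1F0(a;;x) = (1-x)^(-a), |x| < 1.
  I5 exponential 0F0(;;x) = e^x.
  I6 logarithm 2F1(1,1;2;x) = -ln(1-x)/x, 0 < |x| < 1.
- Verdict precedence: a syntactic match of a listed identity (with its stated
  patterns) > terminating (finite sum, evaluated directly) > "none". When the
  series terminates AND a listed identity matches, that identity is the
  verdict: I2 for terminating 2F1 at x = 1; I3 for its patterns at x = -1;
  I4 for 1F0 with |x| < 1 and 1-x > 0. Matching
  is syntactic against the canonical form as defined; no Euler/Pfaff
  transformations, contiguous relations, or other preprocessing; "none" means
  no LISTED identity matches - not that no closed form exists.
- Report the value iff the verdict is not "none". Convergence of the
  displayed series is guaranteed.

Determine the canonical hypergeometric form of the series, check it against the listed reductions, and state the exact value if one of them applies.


x = 1 here; the reduced form reads 2F1, upper {\frac{2}{5}, 1}, lower {\frac{32}{5}}, C = \frac{5}{9}. Verdict at x = 1: the Gauss summation I1 matches (x = 1: the Gamma ratio telescopes since c-a-b = 5 > 0 and a = 1 in Z>0). Its exact value is \frac{3}{5}.

The tell: with t_0 = \frac{5}{9}, the product of the first k integers (prefactor 5/9) is k!.
Consecutive-term ratio: r(k) = 1 * (k+\frac{2}{5}) (k+1) / [(k+\frac{32}{5}) (k+1)] - rational; roots negated = parameters, x = 1, C = \frac{5}{9}.


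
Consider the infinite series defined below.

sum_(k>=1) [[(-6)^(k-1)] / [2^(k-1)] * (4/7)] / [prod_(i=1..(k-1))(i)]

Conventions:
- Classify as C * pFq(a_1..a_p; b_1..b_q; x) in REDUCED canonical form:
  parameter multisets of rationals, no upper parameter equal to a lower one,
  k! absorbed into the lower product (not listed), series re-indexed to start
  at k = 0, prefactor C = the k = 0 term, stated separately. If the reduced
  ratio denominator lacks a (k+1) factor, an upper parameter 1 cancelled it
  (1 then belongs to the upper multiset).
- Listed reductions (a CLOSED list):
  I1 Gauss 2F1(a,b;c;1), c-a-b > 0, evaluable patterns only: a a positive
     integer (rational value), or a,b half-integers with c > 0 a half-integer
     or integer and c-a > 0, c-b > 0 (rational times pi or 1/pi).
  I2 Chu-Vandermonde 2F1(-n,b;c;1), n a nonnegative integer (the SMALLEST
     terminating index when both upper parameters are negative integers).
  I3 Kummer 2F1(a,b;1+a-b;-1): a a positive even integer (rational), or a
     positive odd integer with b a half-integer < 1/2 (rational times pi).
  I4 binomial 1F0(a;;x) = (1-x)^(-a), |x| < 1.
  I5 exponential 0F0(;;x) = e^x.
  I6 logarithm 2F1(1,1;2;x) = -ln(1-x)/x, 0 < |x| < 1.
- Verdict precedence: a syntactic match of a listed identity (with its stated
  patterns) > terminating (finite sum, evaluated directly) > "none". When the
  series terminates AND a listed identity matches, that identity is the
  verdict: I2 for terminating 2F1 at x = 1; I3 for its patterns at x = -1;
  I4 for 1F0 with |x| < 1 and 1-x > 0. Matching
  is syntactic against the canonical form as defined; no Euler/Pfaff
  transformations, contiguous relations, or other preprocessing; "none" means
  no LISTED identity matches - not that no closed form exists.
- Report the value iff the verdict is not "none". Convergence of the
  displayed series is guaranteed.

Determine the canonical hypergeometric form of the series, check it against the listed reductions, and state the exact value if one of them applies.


Reduced: x = -3, 0F0, upper = {-}, lower = {-}, C = 4/7. Verdict at x = -3: the exponential series (I5) matches (the 0F0 exponential series at x = -3). Exact value: (4/7) * e^(-3).

First insight: x = (-3) and the two k-th powers (prefactor 4/7) combine into one argument.
Adjacent-term ratio: r(k) = (-3) * 1 / [(k+1)] - rational in k, leading ratio (-3); with t_0 = 4/7, classification follows.
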